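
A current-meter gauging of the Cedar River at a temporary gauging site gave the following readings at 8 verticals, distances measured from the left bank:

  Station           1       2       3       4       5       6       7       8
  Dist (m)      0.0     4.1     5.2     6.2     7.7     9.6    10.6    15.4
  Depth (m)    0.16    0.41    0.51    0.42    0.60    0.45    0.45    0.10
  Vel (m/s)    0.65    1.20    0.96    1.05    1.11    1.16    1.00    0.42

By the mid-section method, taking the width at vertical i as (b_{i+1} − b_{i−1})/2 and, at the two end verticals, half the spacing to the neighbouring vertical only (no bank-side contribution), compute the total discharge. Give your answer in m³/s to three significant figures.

w_1 = (4.1 − 0.0)/2 = 2.05 m; q_1 = 0.65 × 0.16 × 2.05 = 0.2132 m³/s
w_2 = (5.2 − 0.0)/2 = 2.6 m; q_2 = 1.20 × 0.41 × 2.6 = 1.279 m³/s
w_3 = (6.2 − 4.1)/2 = 1.05 m; q_3 = 0.96 × 0.51 × 1.05 = 0.5141 m³/s
w_4 = (7.7 − 5.2)/2 = 1.25 m; q_4 = 1.05 × 0.42 × 1.25 = 0.5513 m³/s
w_5 = (9.6 − 6.2)/2 = 1.7 m; q_5 = 1.11 × 0.60 × 1.7 = 1.132 m³/s
w_6 = (10.6 − 7.7)/2 = 1.45 m; q_6 = 1.16 × 0.45 × 1.45 = 0.7569 m³/s
w_7 = (15.4 − 9.6)/2 = 2.9 m; q_7 = 1.00 × 0.45 × 2.9 = 1.305 m³/s
w_8 = (15.4 − 10.6)/2 = 2.4 m; q_8 = 0.42 × 0.10 × 2.4 = 0.1008 m³/s
Q = Σ qᵢ = 5.853 m³/s

5.85 m³/s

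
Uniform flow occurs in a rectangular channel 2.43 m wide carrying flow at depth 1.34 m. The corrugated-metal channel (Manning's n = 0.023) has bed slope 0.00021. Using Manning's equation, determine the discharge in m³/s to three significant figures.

1.52 m³/s

A = b·y = 2.43 × 1.34 = 3.256 m²
P = b + 2y = 2.43 + 2×1.34 = 5.110 m
R = A/P = 3.256/5.110 = 0.6372 m
Q = (1/n)·A·R^(2/3)·S^(1/2) = (1/0.023) × 3.256 × 0.6372^(2/3) × 0.00021^(1/2) = 1.519 m³/s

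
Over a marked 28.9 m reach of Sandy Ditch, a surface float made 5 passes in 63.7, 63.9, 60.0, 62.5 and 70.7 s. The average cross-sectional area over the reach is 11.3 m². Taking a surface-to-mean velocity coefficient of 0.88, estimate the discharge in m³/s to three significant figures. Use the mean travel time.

4.48 m³/s

t̄ = (63.7 + 63.9 + 60.0 + 62.5 + 70.7) / 5 = 64.16 s
v_surface = L / t̄ = 28.9 / 64.16 = 0.4504 m/s
v_mean = 0.88 × 0.4504 = 0.3964 m/s
Q = A × v_mean = 11.3 × 0.3964 = 4.479 m³/s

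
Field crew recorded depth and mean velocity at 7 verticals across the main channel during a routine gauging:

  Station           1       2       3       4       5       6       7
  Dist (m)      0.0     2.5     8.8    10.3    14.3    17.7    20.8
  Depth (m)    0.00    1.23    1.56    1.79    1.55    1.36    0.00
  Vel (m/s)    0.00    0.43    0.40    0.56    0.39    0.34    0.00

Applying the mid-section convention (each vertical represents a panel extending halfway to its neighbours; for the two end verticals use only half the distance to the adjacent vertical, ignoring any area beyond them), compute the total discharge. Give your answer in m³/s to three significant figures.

11.3 m³/s

w_2 = (8.8 − 0.0)/2 = 4.4 m; q_2 = 0.43 × 1.23 × 4.4 = 2.327 m³/s
w_3 = (10.3 − 2.5)/2 = 3.9 m; q_3 = 0.40 × 1.56 × 3.9 = 2.434 m³/s
w_4 = (14.3 − 8.8)/2 = 2.75 m; q_4 = 0.56 × 1.79 × 2.75 = 2.757 m³/s
w_5 = (17.7 − 10.3)/2 = 3.7 m; q_5 = 0.39 × 1.55 × 3.7 = 2.237 m³/s
w_6 = (20.8 − 14.3)/2 = 3.25 m; q_6 = 0.34 × 1.36 × 3.25 = 1.503 m³/s
Stations 1, 7 contribute zero (depth or velocity is 0).
Q = Σ qᵢ = 11.26 m³/s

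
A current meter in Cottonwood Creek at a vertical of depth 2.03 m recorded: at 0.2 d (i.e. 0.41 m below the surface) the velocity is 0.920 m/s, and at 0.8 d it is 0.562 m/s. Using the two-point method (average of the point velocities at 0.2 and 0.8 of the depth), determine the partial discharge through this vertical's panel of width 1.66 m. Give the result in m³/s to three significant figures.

v̄ = (0.920 + 0.562) / 2 = 0.7410 m/s
q = v̄ × d × w = 0.7410 × 2.03 × 1.66 = 2.497 m³/s

2.50 m³/s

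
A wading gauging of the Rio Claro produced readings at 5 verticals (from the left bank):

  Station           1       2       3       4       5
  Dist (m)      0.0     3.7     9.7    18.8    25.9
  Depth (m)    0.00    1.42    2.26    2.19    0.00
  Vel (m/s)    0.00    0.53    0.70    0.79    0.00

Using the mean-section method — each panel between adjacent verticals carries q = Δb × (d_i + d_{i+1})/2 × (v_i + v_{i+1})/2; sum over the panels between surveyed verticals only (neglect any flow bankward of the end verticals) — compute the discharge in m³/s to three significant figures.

Panel 1-2: Δb = 3.7 m, d̄ = (0.00+1.42)/2 = 0.71, v̄ = (0.00+0.53)/2 = 0.265 → q = 3.7×0.71×0.265 = 0.6962 m³/s
Panel 2-3: Δb = 6 m, d̄ = (1.42+2.26)/2 = 1.84, v̄ = (0.53+0.70)/2 = 0.615 → q = 6×1.84×0.615 = 6.790 m³/s
Panel 3-4: Δb = 9.1 m, d̄ = (2.26+2.19)/2 = 2.225, v̄ = (0.70+0.79)/2 = 0.745 → q = 9.1×2.225×0.745 = 15.08 m³/s
Panel 4-5: Δb = 7.1 m, d̄ = (2.19+0.00)/2 = 1.095, v̄ = (0.79+0.00)/2 = 0.395 → q = 7.1×1.095×0.395 = 3.071 m³/s
Q = Σ q = 25.64 m³/s

25.6 m³/s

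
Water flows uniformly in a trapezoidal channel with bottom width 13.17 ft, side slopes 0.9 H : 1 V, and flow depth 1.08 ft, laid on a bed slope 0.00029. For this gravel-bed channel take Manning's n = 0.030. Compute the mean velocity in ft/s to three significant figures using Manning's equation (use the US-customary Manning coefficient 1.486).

A = (b + z·y)·y = (13.17 + 0.9×1.08)×1.08 = 15.27 ft²
P = b + 2y√(1+z²) = 13.17 + 2×1.08×√(1+0.9²) = 16.08 ft
R = A/P = 15.27/16.08 = 0.9501 ft
Q = (1.486/n)·A·R^(2/3)·S^(1/2) = (1.486/0.030) × 15.27 × 0.9501^(2/3) × 0.00029^(1/2) = 12.45 ft³/s
V = Q/A = 12.45/15.27 = 0.8152 ft/s

0.815 ft/s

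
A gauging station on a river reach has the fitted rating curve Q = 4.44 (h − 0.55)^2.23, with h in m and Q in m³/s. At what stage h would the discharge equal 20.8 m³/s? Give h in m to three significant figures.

2.55 m

h − h₀ = (Q/C)^(1/b) = (20.8/4.44)^(1/2.23) = 1.999 m
h = 0.55 + 1.999 = 2.549 m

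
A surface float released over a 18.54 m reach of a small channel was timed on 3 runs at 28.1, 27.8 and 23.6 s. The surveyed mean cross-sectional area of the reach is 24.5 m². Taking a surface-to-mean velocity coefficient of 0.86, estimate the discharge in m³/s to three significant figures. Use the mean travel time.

14.7 m³/s

t̄ = (28.1 + 27.8 + 23.6) / 3 = 26.5 s
v_surface = L / t̄ = 18.54 / 26.5 = 0.6996 m/s
v_mean = 0.86 × 0.6996 = 0.6017 m/s
Q = A × v_mean = 24.5 × 0.6017 = 14.74 m³/s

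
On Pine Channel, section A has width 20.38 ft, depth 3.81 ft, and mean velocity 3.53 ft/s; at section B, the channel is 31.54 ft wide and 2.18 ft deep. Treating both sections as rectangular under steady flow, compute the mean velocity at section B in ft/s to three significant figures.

3.99 ft/s

Q = A₁V₁ = (20.38×3.81) × 3.53 = 274.1 ft³/s
A₂ = 31.54 × 2.18 = 68.76 ft²
V₂ = Q/A₂ = 274.1/68.76 = 3.986 ft/s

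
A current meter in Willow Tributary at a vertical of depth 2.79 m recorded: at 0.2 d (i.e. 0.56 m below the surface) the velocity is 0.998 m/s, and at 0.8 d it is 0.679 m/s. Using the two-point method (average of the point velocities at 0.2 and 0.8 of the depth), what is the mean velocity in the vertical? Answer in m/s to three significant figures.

0.839 m/s

v̄ = (0.998 + 0.679) / 2 = 0.8385 m/s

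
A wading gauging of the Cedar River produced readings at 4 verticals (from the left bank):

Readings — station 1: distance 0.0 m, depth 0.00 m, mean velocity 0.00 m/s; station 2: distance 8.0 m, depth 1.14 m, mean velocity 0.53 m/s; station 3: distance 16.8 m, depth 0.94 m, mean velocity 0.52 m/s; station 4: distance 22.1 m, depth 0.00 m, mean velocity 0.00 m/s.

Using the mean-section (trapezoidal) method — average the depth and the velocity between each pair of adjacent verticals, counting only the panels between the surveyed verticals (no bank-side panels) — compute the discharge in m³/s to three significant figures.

Panel 1-2: Δb = 8 m, d̄ = (0.00+1.14)/2 = 0.57, v̄ = (0.00+0.53)/2 = 0.265 → q = 8×0.57×0.265 = 1.208 m³/s
Panel 2-3: Δb = 8.8 m, d̄ = (1.14+0.94)/2 = 1.04, v̄ = (0.53+0.52)/2 = 0.525 → q = 8.8×1.04×0.525 = 4.805 m³/s
Panel 3-4: Δb = 5.3 m, d̄ = (0.94+0.00)/2 = 0.47, v̄ = (0.52+0.00)/2 = 0.26 → q = 5.3×0.47×0.26 = 0.6477 m³/s
Q = Σ q = 6.661 m³/s

6.66 m³/s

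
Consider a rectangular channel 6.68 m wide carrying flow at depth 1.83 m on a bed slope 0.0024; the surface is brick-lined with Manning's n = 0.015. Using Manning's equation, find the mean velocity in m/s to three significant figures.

3.65 m/s

A = b·y = 6.68 × 1.83 = 12.22 m²
P = b + 2y = 6.68 + 2×1.83 = 10.34 m
R = A/P = 12.22/10.34 = 1.182 m
Q = (1/n)·A·R^(2/3)·S^(1/2) = (1/0.015) × 12.22 × 1.182^(2/3) × 0.0024^(1/2) = 44.64 m³/s
V = Q/A = 44.64/12.22 = 3.652 m/s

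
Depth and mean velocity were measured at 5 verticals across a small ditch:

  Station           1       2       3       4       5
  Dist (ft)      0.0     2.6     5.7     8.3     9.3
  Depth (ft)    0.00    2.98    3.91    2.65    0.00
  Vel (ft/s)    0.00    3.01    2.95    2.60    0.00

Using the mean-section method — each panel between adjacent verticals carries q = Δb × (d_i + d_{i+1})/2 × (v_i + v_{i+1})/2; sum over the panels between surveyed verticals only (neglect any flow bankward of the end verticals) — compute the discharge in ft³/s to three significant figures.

63.0 ft³/s

Panel 1-2: Δb = 2.6 ft, d̄ = (0.00+2.98)/2 = 1.49, v̄ = (0.00+3.01)/2 = 1.505 → q = 2.6×1.49×1.505 = 5.830 ft³/s
Panel 2-3: Δb = 3.1 ft, d̄ = (2.98+3.91)/2 = 3.445, v̄ = (3.01+2.95)/2 = 2.98 → q = 3.1×3.445×2.98 = 31.82 ft³/s
Panel 3-4: Δb = 2.6 ft, d̄ = (3.91+2.65)/2 = 3.28, v̄ = (2.95+2.60)/2 = 2.775 → q = 2.6×3.28×2.775 = 23.67 ft³/s
Panel 4-5: Δb = 1 ft, d̄ = (2.65+0.00)/2 = 1.325, v̄ = (2.60+0.00)/2 = 1.3 → q = 1×1.325×1.3 = 1.723 ft³/s
Q = Σ q = 63.04 ft³/s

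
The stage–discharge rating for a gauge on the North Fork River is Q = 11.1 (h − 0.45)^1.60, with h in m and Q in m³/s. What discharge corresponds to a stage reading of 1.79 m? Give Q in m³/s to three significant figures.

Q = 11.1 × (1.79 − 0.45)^1.60 = 11.1 × 1.34^1.60 = 17.73 m³/s

17.7 m³/s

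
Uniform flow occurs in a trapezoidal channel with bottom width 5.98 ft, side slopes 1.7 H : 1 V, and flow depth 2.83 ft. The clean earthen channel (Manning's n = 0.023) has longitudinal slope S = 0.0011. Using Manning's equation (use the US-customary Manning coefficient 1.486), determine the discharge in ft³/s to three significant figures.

A = (b + z·y)·y = (5.98 + 1.7×2.83)×2.83 = 30.54 ft²
P = b + 2y√(1+z²) = 5.98 + 2×2.83×√(1+1.7²) = 17.14 ft
R = A/P = 30.54/17.14 = 1.781 ft
Q = (1.486/n)·A·R^(2/3)·S^(1/2) = (1.486/0.023) × 30.54 × 1.781^(2/3) × 0.0011^(1/2) = 96.16 ft³/s

96.2 ft³/s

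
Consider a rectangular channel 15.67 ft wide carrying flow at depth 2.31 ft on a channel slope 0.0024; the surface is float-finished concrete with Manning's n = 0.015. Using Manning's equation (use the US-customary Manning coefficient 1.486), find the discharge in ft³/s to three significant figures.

258 ft³/s

A = b·y = 15.67 × 2.31 = 36.20 ft²
P = b + 2y = 15.67 + 2×2.31 = 20.29 ft
R = A/P = 36.20/20.29 = 1.784 ft
Q = (1.486/n)·A·R^(2/3)·S^(1/2) = (1.486/0.015) × 36.20 × 1.784^(2/3) × 0.0024^(1/2) = 258.4 ft³/s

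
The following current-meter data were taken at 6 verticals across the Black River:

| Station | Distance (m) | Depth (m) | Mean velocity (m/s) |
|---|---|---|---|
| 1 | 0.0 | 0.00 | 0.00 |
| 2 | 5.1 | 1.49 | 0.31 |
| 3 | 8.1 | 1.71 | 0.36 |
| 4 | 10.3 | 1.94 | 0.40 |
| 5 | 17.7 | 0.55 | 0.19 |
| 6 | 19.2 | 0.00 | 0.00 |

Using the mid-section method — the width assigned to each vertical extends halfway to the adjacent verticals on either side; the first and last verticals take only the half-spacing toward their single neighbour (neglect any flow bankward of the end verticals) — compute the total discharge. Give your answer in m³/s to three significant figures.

7.66 m³/s

w_2 = (8.1 − 0.0)/2 = 4.05 m; q_2 = 0.31 × 1.49 × 4.05 = 1.871 m³/s
w_3 = (10.3 − 5.1)/2 = 2.6 m; q_3 = 0.36 × 1.71 × 2.6 = 1.601 m³/s
w_4 = (17.7 − 8.1)/2 = 4.8 m; q_4 = 0.40 × 1.94 × 4.8 = 3.725 m³/s
w_5 = (19.2 − 10.3)/2 = 4.45 m; q_5 = 0.19 × 0.55 × 4.45 = 0.4650 m³/s
Stations 1, 6 contribute zero (depth or velocity is 0).
Q = Σ qᵢ = 7.661 m³/s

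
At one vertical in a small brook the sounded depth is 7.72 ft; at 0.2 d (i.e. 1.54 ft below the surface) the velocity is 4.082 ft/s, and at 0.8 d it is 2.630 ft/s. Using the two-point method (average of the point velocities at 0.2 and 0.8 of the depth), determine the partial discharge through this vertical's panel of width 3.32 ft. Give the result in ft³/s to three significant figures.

86.0 ft³/s

v̄ = (4.082 + 2.630) / 2 = 3.356 ft/s
q = v̄ × d × w = 3.356 × 7.72 × 3.32 = 86.02 ft³/s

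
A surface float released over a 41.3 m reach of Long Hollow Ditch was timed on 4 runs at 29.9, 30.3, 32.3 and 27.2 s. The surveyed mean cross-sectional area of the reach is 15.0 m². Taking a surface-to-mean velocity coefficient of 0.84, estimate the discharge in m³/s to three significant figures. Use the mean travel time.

t̄ = (29.9 + 30.3 + 32.3 + 27.2) / 4 = 29.925 s
v_surface = L / t̄ = 41.3 / 29.925 = 1.380 m/s
v_mean = 0.84 × 1.380 = 1.159 m/s
Q = A × v_mean = 15.0 × 1.159 = 17.39 m³/s

17.4 m³/s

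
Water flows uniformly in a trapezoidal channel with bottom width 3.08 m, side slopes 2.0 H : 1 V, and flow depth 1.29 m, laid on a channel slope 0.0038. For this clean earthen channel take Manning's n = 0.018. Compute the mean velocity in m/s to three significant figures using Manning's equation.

3.01 m/s

A = (b + z·y)·y = (3.08 + 2.0×1.29)×1.29 = 7.301 m²
P = b + 2y√(1+z²) = 3.08 + 2×1.29×√(1+2.0²) = 8.849 m
R = A/P = 7.301/8.849 = 0.8251 m
Q = (1/n)·A·R^(2/3)·S^(1/2) = (1/0.018) × 7.301 × 0.8251^(2/3) × 0.0038^(1/2) = 22.00 m³/s
V = Q/A = 22.00/7.301 = 3.013 m/s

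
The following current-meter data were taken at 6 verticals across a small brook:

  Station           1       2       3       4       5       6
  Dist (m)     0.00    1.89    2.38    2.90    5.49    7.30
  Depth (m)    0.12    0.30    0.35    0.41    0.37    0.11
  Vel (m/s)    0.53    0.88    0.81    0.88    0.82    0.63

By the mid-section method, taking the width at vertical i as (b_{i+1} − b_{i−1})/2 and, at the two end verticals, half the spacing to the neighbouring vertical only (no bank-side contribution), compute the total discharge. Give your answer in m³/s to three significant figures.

w_1 = (1.89 − 0.00)/2 = 0.945 m; q_1 = 0.53 × 0.12 × 0.945 = 0.06010 m³/s
w_2 = (2.38 − 0.00)/2 = 1.19 m; q_2 = 0.88 × 0.30 × 1.19 = 0.3142 m³/s
w_3 = (2.90 − 1.89)/2 = 0.505 m; q_3 = 0.81 × 0.35 × 0.505 = 0.1432 m³/s
w_4 = (5.49 − 2.38)/2 = 1.555 m; q_4 = 0.88 × 0.41 × 1.555 = 0.5610 m³/s
w_5 = (7.30 − 2.90)/2 = 2.2 m; q_5 = 0.82 × 0.37 × 2.2 = 0.6675 m³/s
w_6 = (7.30 − 5.49)/2 = 0.905 m; q_6 = 0.63 × 0.11 × 0.905 = 0.06272 m³/s
Q = Σ qᵢ = 1.809 m³/s

1.81 m³/s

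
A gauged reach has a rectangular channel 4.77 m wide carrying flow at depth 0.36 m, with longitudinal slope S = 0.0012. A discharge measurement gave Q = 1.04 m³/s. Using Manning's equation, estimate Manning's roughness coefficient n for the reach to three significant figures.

A = b·y = 4.77 × 0.36 = 1.717 m²
P = b + 2y = 4.77 + 2×0.36 = 5.490 m
R = A/P = 1.717/5.490 = 0.3128 m
n = (1/Q)·A·R^(2/3)·S^(1/2) = (1/1.04) × 1.717 × 0.4608 × 0.03464 = 0.02636

0.0264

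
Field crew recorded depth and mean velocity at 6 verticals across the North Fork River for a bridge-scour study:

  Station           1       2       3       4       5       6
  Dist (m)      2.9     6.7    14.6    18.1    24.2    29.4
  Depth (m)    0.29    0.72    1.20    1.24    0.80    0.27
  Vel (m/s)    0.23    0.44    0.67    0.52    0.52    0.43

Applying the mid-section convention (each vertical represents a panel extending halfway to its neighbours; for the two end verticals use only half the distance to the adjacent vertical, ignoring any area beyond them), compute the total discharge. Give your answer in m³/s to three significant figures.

w_1 = (6.7 − 2.9)/2 = 1.9 m; q_1 = 0.23 × 0.29 × 1.9 = 0.1267 m³/s
w_2 = (14.6 − 2.9)/2 = 5.85 m; q_2 = 0.44 × 0.72 × 5.85 = 1.853 m³/s
w_3 = (18.1 − 6.7)/2 = 5.7 m; q_3 = 0.67 × 1.20 × 5.7 = 4.583 m³/s
w_4 = (24.2 − 14.6)/2 = 4.8 m; q_4 = 0.52 × 1.24 × 4.8 = 3.095 m³/s
w_5 = (29.4 − 18.1)/2 = 5.65 m; q_5 = 0.52 × 0.80 × 5.65 = 2.350 m³/s
w_6 = (29.4 − 24.2)/2 = 2.6 m; q_6 = 0.43 × 0.27 × 2.6 = 0.3019 m³/s
Q = Σ qᵢ = 12.31 m³/s

12.3 m³/s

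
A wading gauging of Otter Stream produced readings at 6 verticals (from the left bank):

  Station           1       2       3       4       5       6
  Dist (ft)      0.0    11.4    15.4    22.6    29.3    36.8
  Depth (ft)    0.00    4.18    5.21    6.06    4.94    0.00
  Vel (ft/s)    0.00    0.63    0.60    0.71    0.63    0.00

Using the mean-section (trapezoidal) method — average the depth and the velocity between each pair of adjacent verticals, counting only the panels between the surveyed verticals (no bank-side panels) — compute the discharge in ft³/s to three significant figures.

Panel 1-2: Δb = 11.4 ft, d̄ = (0.00+4.18)/2 = 2.09, v̄ = (0.00+0.63)/2 = 0.315 → q = 11.4×2.09×0.315 = 7.505 ft³/s
Panel 2-3: Δb = 4 ft, d̄ = (4.18+5.21)/2 = 4.695, v̄ = (0.63+0.60)/2 = 0.615 → q = 4×4.695×0.615 = 11.55 ft³/s
Panel 3-4: Δb = 7.2 ft, d̄ = (5.21+6.06)/2 = 5.635, v̄ = (0.60+0.71)/2 = 0.655 → q = 7.2×5.635×0.655 = 26.57 ft³/s
Panel 4-5: Δb = 6.7 ft, d̄ = (6.06+4.94)/2 = 5.5, v̄ = (0.71+0.63)/2 = 0.67 → q = 6.7×5.5×0.67 = 24.69 ft³/s
Panel 5-6: Δb = 7.5 ft, d̄ = (4.94+0.00)/2 = 2.47, v̄ = (0.63+0.00)/2 = 0.315 → q = 7.5×2.47×0.315 = 5.835 ft³/s
Q = Σ q = 76.15 ft³/s

76.2 ft³/s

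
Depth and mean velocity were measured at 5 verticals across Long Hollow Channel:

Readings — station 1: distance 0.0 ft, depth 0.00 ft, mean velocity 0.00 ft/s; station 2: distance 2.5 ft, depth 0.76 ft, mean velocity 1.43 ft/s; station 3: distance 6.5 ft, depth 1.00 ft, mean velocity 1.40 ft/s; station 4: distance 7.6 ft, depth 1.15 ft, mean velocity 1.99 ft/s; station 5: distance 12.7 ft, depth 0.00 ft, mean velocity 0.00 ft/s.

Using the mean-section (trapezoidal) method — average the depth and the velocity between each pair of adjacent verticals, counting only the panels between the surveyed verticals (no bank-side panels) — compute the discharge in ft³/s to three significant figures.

Panel 1-2: Δb = 2.5 ft, d̄ = (0.00+0.76)/2 = 0.38, v̄ = (0.00+1.43)/2 = 0.715 → q = 2.5×0.38×0.715 = 0.6793 ft³/s
Panel 2-3: Δb = 4 ft, d̄ = (0.76+1.00)/2 = 0.88, v̄ = (1.43+1.40)/2 = 1.415 → q = 4×0.88×1.415 = 4.981 ft³/s
Panel 3-4: Δb = 1.1 ft, d̄ = (1.00+1.15)/2 = 1.075, v̄ = (1.40+1.99)/2 = 1.695 → q = 1.1×1.075×1.695 = 2.004 ft³/s
Panel 4-5: Δb = 5.1 ft, d̄ = (1.15+0.00)/2 = 0.575, v̄ = (1.99+0.00)/2 = 0.995 → q = 5.1×0.575×0.995 = 2.918 ft³/s
Q = Σ q = 10.58 ft³/s

10.6 ft³/s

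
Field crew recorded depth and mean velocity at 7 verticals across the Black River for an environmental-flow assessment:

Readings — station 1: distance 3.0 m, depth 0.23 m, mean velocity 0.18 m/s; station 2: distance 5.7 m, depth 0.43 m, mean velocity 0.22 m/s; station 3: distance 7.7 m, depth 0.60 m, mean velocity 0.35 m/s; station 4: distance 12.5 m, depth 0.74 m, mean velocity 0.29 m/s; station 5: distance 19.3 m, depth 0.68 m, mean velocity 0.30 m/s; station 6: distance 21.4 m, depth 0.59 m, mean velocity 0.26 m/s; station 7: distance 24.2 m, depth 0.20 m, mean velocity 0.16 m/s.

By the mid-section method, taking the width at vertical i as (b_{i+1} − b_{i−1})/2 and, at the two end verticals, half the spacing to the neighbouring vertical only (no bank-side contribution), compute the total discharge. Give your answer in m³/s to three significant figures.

w_1 = (5.7 − 3.0)/2 = 1.35 m; q_1 = 0.18 × 0.23 × 1.35 = 0.05589 m³/s
w_2 = (7.7 − 3.0)/2 = 2.35 m; q_2 = 0.22 × 0.43 × 2.35 = 0.2223 m³/s
w_3 = (12.5 − 5.7)/2 = 3.4 m; q_3 = 0.35 × 0.60 × 3.4 = 0.7140 m³/s
w_4 = (19.3 − 7.7)/2 = 5.8 m; q_4 = 0.29 × 0.74 × 5.8 = 1.245 m³/s
w_5 = (21.4 − 12.5)/2 = 4.45 m; q_5 = 0.30 × 0.68 × 4.45 = 0.9078 m³/s
w_6 = (24.2 − 19.3)/2 = 2.45 m; q_6 = 0.26 × 0.59 × 2.45 = 0.3758 m³/s
w_7 = (24.2 − 21.4)/2 = 1.4 m; q_7 = 0.16 × 0.20 × 1.4 = 0.04480 m³/s
Q = Σ qᵢ = 3.565 m³/s

3.57 m³/s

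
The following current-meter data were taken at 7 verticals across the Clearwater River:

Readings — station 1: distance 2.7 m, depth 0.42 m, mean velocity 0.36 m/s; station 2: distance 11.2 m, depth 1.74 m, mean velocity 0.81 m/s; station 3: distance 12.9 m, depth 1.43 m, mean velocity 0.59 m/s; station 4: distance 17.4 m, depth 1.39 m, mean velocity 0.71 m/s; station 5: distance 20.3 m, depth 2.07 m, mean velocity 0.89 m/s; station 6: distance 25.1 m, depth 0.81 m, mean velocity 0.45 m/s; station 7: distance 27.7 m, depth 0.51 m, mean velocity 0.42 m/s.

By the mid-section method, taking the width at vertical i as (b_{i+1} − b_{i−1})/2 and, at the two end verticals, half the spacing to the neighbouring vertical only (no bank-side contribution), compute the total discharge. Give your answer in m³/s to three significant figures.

22.8 m³/s

w_1 = (11.2 − 2.7)/2 = 4.25 m; q_1 = 0.36 × 0.42 × 4.25 = 0.6426 m³/s
w_2 = (12.9 − 2.7)/2 = 5.1 m; q_2 = 0.81 × 1.74 × 5.1 = 7.188 m³/s
w_3 = (17.4 − 11.2)/2 = 3.1 m; q_3 = 0.59 × 1.43 × 3.1 = 2.615 m³/s
w_4 = (20.3 − 12.9)/2 = 3.7 m; q_4 = 0.71 × 1.39 × 3.7 = 3.652 m³/s
w_5 = (25.1 − 17.4)/2 = 3.85 m; q_5 = 0.89 × 2.07 × 3.85 = 7.093 m³/s
w_6 = (27.7 − 20.3)/2 = 3.7 m; q_6 = 0.45 × 0.81 × 3.7 = 1.349 m³/s
w_7 = (27.7 − 25.1)/2 = 1.3 m; q_7 = 0.42 × 0.51 × 1.3 = 0.2785 m³/s
Q = Σ qᵢ = 22.82 m³/s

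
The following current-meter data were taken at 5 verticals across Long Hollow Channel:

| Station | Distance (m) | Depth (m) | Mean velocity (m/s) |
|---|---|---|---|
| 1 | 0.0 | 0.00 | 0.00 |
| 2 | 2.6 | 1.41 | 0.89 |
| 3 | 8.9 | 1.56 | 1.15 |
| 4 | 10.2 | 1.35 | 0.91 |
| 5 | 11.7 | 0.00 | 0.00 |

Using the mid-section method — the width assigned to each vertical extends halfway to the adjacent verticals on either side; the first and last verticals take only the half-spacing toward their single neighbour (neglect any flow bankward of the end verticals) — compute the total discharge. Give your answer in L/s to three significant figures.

w_2 = (8.9 − 0.0)/2 = 4.45 m; q_2 = 0.89 × 1.41 × 4.45 = 5.584 m³/s
w_3 = (10.2 − 2.6)/2 = 3.8 m; q_3 = 1.15 × 1.56 × 3.8 = 6.817 m³/s
w_4 = (11.7 − 8.9)/2 = 1.4 m; q_4 = 0.91 × 1.35 × 1.4 = 1.720 m³/s
Stations 1, 5 contribute zero (depth or velocity is 0).
Q = Σ qᵢ = 14.12 m³/s
= 14.12 × 1000 = 14120 L/s

14100 L/s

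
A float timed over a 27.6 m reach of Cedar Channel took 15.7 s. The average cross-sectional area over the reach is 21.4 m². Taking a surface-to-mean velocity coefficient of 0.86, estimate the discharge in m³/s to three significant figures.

32.4 m³/s

v_surface = L / t̄ = 27.6 / 15.7 = 1.758 m/s
v_mean = 0.86 × 1.758 = 1.512 m/s
Q = A × v_mean = 21.4 × 1.512 = 32.35 m³/s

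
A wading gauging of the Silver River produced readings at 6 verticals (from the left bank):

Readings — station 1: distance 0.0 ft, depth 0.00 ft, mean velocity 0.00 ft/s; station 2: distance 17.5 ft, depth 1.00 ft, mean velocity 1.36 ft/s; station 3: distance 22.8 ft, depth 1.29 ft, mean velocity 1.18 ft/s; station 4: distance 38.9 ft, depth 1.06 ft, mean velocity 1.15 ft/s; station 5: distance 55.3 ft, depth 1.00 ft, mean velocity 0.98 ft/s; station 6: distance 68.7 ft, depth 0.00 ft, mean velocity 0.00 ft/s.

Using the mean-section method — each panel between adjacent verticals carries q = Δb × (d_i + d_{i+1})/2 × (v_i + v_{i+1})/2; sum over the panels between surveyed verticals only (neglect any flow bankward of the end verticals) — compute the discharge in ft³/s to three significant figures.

Panel 1-2: Δb = 17.5 ft, d̄ = (0.00+1.00)/2 = 0.5, v̄ = (0.00+1.36)/2 = 0.68 → q = 17.5×0.5×0.68 = 5.950 ft³/s
Panel 2-3: Δb = 5.3 ft, d̄ = (1.00+1.29)/2 = 1.145, v̄ = (1.36+1.18)/2 = 1.27 → q = 5.3×1.145×1.27 = 7.707 ft³/s
Panel 3-4: Δb = 16.1 ft, d̄ = (1.29+1.06)/2 = 1.175, v̄ = (1.18+1.15)/2 = 1.165 → q = 16.1×1.175×1.165 = 22.04 ft³/s
Panel 4-5: Δb = 16.4 ft, d̄ = (1.06+1.00)/2 = 1.03, v̄ = (1.15+0.98)/2 = 1.065 → q = 16.4×1.03×1.065 = 17.99 ft³/s
Panel 5-6: Δb = 13.4 ft, d̄ = (1.00+0.00)/2 = 0.5, v̄ = (0.98+0.00)/2 = 0.49 → q = 13.4×0.5×0.49 = 3.283 ft³/s
Q = Σ q = 56.97 ft³/s

57.0 ft³/s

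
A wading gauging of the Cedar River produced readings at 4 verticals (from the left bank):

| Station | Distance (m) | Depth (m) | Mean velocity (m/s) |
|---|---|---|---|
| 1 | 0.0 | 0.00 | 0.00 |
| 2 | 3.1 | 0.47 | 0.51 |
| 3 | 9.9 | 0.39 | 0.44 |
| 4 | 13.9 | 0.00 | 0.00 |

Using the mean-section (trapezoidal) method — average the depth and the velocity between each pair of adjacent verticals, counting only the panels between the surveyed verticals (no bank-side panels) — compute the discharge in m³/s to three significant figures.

1.75 m³/s

Panel 1-2: Δb = 3.1 m, d̄ = (0.00+0.47)/2 = 0.235, v̄ = (0.00+0.51)/2 = 0.255 → q = 3.1×0.235×0.255 = 0.1858 m³/s
Panel 2-3: Δb = 6.8 m, d̄ = (0.47+0.39)/2 = 0.43, v̄ = (0.51+0.44)/2 = 0.475 → q = 6.8×0.43×0.475 = 1.389 m³/s
Panel 3-4: Δb = 4 m, d̄ = (0.39+0.00)/2 = 0.195, v̄ = (0.44+0.00)/2 = 0.22 → q = 4×0.195×0.22 = 0.1716 m³/s
Q = Σ q = 1.746 m³/s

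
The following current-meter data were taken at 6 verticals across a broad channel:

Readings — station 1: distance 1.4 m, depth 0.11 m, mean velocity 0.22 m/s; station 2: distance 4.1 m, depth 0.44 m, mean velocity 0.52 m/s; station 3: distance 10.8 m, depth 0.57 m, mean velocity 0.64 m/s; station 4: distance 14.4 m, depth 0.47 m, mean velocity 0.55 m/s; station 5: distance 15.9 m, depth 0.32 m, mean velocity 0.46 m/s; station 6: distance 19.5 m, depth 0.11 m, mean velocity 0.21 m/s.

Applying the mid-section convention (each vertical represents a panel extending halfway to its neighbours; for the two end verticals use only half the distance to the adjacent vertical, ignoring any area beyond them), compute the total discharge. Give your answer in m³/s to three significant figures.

w_1 = (4.1 − 1.4)/2 = 1.35 m; q_1 = 0.22 × 0.11 × 1.35 = 0.03267 m³/s
w_2 = (10.8 − 1.4)/2 = 4.7 m; q_2 = 0.52 × 0.44 × 4.7 = 1.075 m³/s
w_3 = (14.4 − 4.1)/2 = 5.15 m; q_3 = 0.64 × 0.57 × 5.15 = 1.879 m³/s
w_4 = (15.9 − 10.8)/2 = 2.55 m; q_4 = 0.55 × 0.47 × 2.55 = 0.6592 m³/s
w_5 = (19.5 − 14.4)/2 = 2.55 m; q_5 = 0.46 × 0.32 × 2.55 = 0.3754 m³/s
w_6 = (19.5 − 15.9)/2 = 1.8 m; q_6 = 0.21 × 0.11 × 1.8 = 0.04158 m³/s
Q = Σ qᵢ = 4.063 m³/s

4.06 m³/s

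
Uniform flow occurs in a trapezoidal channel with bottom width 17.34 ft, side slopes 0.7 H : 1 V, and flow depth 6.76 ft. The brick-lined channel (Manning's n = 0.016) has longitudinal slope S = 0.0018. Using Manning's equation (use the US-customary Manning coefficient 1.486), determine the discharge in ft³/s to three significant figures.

A = (b + z·y)·y = (17.34 + 0.7×6.76)×6.76 = 149.2 ft²
P = b + 2y√(1+z²) = 17.34 + 2×6.76×√(1+0.7²) = 33.84 ft
R = A/P = 149.2/33.84 = 4.409 ft
Q = (1.486/n)·A·R^(2/3)·S^(1/2) = (1.486/0.016) × 149.2 × 4.409^(2/3) × 0.0018^(1/2) = 1581 ft³/s

1580 ft³/s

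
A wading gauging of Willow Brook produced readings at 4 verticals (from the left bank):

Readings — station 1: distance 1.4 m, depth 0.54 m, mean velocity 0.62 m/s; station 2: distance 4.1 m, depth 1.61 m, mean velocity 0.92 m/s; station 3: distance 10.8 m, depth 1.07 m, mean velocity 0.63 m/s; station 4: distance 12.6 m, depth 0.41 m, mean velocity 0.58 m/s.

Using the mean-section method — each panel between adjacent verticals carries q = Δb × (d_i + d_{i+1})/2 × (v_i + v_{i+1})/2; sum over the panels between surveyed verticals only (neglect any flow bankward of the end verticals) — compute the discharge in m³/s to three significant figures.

10.0 m³/s

Panel 1-2: Δb = 2.7 m, d̄ = (0.54+1.61)/2 = 1.075, v̄ = (0.62+0.92)/2 = 0.77 → q = 2.7×1.075×0.77 = 2.235 m³/s
Panel 2-3: Δb = 6.7 m, d̄ = (1.61+1.07)/2 = 1.34, v̄ = (0.92+0.63)/2 = 0.775 → q = 6.7×1.34×0.775 = 6.958 m³/s
Panel 3-4: Δb = 1.8 m, d̄ = (1.07+0.41)/2 = 0.74, v̄ = (0.63+0.58)/2 = 0.605 → q = 1.8×0.74×0.605 = 0.8059 m³/s
Q = Σ q = 9.999 m³/s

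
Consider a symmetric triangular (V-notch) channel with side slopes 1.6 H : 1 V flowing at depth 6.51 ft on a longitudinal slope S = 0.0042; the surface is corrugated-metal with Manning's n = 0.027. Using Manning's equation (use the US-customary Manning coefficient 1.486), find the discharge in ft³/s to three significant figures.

A = z·y² = 1.6×6.51² = 67.81 ft²
P = 2y√(1+z²) = 2×6.51×√(1+1.6²) = 24.57 ft
R = A/P = 67.81/24.57 = 2.760 ft
Q = (1.486/n)·A·R^(2/3)·S^(1/2) = (1.486/0.027) × 67.81 × 2.760^(2/3) × 0.0042^(1/2) = 475.9 ft³/s

476 ft³/s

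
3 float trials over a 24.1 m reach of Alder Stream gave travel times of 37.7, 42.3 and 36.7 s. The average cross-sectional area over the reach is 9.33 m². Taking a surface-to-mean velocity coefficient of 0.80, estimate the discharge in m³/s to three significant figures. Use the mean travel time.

4.62 m³/s

t̄ = (37.7 + 42.3 + 36.7) / 3 = 38.9 s
v_surface = L / t̄ = 24.1 / 38.9 = 0.6195 m/s
v_mean = 0.80 × 0.6195 = 0.4956 m/s
Q = A × v_mean = 9.33 × 0.4956 = 4.624 m³/s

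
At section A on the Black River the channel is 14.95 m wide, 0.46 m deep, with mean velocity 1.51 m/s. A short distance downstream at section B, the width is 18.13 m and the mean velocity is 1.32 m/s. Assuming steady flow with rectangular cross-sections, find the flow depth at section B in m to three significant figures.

0.434 m

Q = A₁V₁ = (14.95×0.46) × 1.51 = 10.38 m³/s
d₂ = Q/(b₂ V₂) = 10.38/(18.13×1.32) = 0.4339 m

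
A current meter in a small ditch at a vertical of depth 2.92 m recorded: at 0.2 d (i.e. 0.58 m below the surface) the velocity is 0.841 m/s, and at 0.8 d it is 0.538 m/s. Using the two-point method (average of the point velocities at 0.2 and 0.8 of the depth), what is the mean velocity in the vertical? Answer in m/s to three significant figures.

0.690 m/s

v̄ = (0.841 + 0.538) / 2 = 0.6895 m/s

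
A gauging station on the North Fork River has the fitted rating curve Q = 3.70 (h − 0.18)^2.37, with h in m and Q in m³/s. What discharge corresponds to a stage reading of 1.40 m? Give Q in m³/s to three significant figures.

Q = 3.70 × (1.40 − 0.18)^2.37 = 3.70 × 1.22^2.37 = 5.928 m³/s

5.93 m³/s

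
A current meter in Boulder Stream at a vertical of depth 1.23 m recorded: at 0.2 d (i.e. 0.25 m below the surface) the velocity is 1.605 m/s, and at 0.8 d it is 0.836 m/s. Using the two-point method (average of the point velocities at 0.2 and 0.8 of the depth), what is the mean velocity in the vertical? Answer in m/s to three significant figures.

v̄ = (1.605 + 0.836) / 2 = 1.221 m/s

1.22 m/s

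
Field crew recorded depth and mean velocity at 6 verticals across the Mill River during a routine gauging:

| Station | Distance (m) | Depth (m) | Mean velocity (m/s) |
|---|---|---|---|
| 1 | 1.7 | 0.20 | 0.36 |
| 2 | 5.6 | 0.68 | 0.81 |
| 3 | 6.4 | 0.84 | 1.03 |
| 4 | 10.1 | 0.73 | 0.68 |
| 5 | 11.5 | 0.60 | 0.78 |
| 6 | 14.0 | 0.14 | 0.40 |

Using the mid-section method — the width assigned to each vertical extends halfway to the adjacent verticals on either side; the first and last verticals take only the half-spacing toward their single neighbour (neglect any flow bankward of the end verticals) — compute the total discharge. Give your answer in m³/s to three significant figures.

w_1 = (5.6 − 1.7)/2 = 1.95 m; q_1 = 0.36 × 0.20 × 1.95 = 0.1404 m³/s
w_2 = (6.4 − 1.7)/2 = 2.35 m; q_2 = 0.81 × 0.68 × 2.35 = 1.294 m³/s
w_3 = (10.1 − 5.6)/2 = 2.25 m; q_3 = 1.03 × 0.84 × 2.25 = 1.947 m³/s
w_4 = (11.5 − 6.4)/2 = 2.55 m; q_4 = 0.68 × 0.73 × 2.55 = 1.266 m³/s
w_5 = (14.0 − 10.1)/2 = 1.95 m; q_5 = 0.78 × 0.60 × 1.95 = 0.9126 m³/s
w_6 = (14.0 − 11.5)/2 = 1.25 m; q_6 = 0.40 × 0.14 × 1.25 = 0.07000 m³/s
Q = Σ qᵢ = 5.630 m³/s

5.63 m³/s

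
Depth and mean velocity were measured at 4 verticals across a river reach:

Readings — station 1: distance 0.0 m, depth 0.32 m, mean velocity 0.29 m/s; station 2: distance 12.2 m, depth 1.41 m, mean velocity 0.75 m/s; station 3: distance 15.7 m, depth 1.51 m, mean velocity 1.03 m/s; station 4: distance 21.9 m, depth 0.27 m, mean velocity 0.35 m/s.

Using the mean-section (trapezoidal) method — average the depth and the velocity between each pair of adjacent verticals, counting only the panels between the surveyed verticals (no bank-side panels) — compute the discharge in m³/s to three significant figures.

Panel 1-2: Δb = 12.2 m, d̄ = (0.32+1.41)/2 = 0.865, v̄ = (0.29+0.75)/2 = 0.52 → q = 12.2×0.865×0.52 = 5.488 m³/s
Panel 2-3: Δb = 3.5 m, d̄ = (1.41+1.51)/2 = 1.46, v̄ = (0.75+1.03)/2 = 0.89 → q = 3.5×1.46×0.89 = 4.548 m³/s
Panel 3-4: Δb = 6.2 m, d̄ = (1.51+0.27)/2 = 0.89, v̄ = (1.03+0.35)/2 = 0.69 → q = 6.2×0.89×0.69 = 3.807 m³/s
Q = Σ q = 13.84 m³/s

13.8 m³/s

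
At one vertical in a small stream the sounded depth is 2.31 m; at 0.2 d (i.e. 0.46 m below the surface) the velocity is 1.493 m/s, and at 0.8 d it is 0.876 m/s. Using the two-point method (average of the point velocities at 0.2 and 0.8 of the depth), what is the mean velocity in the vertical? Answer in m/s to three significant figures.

1.18 m/s

v̄ = (1.493 + 0.876) / 2 = 1.185 m/s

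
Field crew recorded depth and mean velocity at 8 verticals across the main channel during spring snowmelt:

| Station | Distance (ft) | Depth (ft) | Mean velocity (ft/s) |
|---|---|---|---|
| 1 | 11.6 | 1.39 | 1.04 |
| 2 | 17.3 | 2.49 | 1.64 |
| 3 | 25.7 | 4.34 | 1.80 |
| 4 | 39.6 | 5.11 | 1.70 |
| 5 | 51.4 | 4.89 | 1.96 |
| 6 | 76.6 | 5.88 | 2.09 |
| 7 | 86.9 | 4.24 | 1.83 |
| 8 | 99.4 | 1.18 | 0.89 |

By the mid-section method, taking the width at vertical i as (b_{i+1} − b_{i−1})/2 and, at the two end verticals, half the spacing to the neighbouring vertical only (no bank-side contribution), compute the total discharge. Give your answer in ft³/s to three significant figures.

w_1 = (17.3 − 11.6)/2 = 2.85 ft; q_1 = 1.04 × 1.39 × 2.85 = 4.120 ft³/s
w_2 = (25.7 − 11.6)/2 = 7.05 ft; q_2 = 1.64 × 2.49 × 7.05 = 28.79 ft³/s
w_3 = (39.6 − 17.3)/2 = 11.15 ft; q_3 = 1.80 × 4.34 × 11.15 = 87.10 ft³/s
w_4 = (51.4 − 25.7)/2 = 12.85 ft; q_4 = 1.70 × 5.11 × 12.85 = 111.6 ft³/s
w_5 = (76.6 − 39.6)/2 = 18.5 ft; q_5 = 1.96 × 4.89 × 18.5 = 177.3 ft³/s
w_6 = (86.9 − 51.4)/2 = 17.75 ft; q_6 = 2.09 × 5.88 × 17.75 = 218.1 ft³/s
w_7 = (99.4 − 76.6)/2 = 11.4 ft; q_7 = 1.83 × 4.24 × 11.4 = 88.45 ft³/s
w_8 = (99.4 − 86.9)/2 = 6.25 ft; q_8 = 0.89 × 1.18 × 6.25 = 6.564 ft³/s
Q = Σ qᵢ = 722.1 ft³/s

722 ft³/s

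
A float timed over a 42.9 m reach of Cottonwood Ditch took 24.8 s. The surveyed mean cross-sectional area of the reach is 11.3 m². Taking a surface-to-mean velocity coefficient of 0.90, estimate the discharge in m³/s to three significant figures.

v_surface = L / t̄ = 42.9 / 24.8 = 1.730 m/s
v_mean = 0.90 × 1.730 = 1.557 m/s
Q = A × v_mean = 11.3 × 1.557 = 17.59 m³/s

17.6 m³/s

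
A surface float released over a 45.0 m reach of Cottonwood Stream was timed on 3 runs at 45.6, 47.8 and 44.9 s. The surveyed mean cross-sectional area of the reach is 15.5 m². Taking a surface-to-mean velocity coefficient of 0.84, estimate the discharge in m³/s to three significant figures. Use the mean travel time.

t̄ = (45.6 + 47.8 + 44.9) / 3 = 46.1 s
v_surface = L / t̄ = 45.0 / 46.1 = 0.9761 m/s
v_mean = 0.84 × 0.9761 = 0.8200 m/s
Q = A × v_mean = 15.5 × 0.8200 = 12.71 m³/s

12.7 m³/s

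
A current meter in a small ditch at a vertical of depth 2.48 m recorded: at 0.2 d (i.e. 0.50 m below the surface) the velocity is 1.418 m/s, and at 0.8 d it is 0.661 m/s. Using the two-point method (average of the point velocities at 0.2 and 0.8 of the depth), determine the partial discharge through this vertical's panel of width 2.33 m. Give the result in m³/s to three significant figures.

v̄ = (1.418 + 0.661) / 2 = 1.040 m/s
q = v̄ × d × w = 1.040 × 2.48 × 2.33 = 6.007 m³/s

6.01 m³/s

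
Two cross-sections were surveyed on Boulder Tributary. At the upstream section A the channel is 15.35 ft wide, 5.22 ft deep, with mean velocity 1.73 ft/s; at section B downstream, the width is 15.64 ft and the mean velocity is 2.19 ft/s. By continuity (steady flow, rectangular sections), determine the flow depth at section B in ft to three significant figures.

4.05 ft

Q = A₁V₁ = (15.35×5.22) × 1.73 = 138.6 ft³/s
d₂ = Q/(b₂ V₂) = 138.6/(15.64×2.19) = 4.047 ft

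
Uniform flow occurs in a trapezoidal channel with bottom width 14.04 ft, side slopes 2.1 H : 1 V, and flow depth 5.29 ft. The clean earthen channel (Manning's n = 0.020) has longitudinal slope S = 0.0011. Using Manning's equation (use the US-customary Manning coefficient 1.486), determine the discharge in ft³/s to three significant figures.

747 ft³/s

A = (b + z·y)·y = (14.04 + 2.1×5.29)×5.29 = 133.0 ft²
P = b + 2y√(1+z²) = 14.04 + 2×5.29×√(1+2.1²) = 38.65 ft
R = A/P = 133.0/38.65 = 3.442 ft
Q = (1.486/n)·A·R^(2/3)·S^(1/2) = (1.486/0.020) × 133.0 × 3.442^(2/3) × 0.0011^(1/2) = 747.4 ft³/s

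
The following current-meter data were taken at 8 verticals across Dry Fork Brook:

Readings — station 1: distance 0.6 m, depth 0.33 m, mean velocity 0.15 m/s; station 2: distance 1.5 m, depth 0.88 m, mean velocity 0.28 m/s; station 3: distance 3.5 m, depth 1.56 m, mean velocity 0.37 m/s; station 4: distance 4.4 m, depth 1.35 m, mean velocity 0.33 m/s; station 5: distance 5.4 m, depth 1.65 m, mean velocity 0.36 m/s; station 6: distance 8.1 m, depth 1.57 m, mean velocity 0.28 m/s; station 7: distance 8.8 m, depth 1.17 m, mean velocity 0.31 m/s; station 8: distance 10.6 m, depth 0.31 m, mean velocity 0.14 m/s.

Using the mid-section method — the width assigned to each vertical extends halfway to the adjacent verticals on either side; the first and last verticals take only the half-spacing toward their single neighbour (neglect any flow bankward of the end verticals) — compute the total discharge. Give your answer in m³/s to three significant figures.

w_1 = (1.5 − 0.6)/2 = 0.45 m; q_1 = 0.15 × 0.33 × 0.45 = 0.02228 m³/s
w_2 = (3.5 − 0.6)/2 = 1.45 m; q_2 = 0.28 × 0.88 × 1.45 = 0.3573 m³/s
w_3 = (4.4 − 1.5)/2 = 1.45 m; q_3 = 0.37 × 1.56 × 1.45 = 0.8369 m³/s
w_4 = (5.4 − 3.5)/2 = 0.95 m; q_4 = 0.33 × 1.35 × 0.95 = 0.4232 m³/s
w_5 = (8.1 − 4.4)/2 = 1.85 m; q_5 = 0.36 × 1.65 × 1.85 = 1.099 m³/s
w_6 = (8.8 − 5.4)/2 = 1.7 m; q_6 = 0.28 × 1.57 × 1.7 = 0.7473 m³/s
w_7 = (10.6 − 8.1)/2 = 1.25 m; q_7 = 0.31 × 1.17 × 1.25 = 0.4534 m³/s
w_8 = (10.6 − 8.8)/2 = 0.9 m; q_8 = 0.14 × 0.31 × 0.9 = 0.03906 m³/s
Q = Σ qᵢ = 3.978 m³/s

3.98 m³/s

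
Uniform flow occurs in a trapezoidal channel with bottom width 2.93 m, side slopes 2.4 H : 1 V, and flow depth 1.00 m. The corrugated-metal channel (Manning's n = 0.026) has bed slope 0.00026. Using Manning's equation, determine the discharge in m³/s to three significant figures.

A = (b + z·y)·y = (2.93 + 2.4×1.00)×1.00 = 5.330 m²
P = b + 2y√(1+z²) = 2.93 + 2×1.00×√(1+2.4²) = 8.130 m
R = A/P = 5.330/8.130 = 0.6556 m
Q = (1/n)·A·R^(2/3)·S^(1/2) = (1/0.026) × 5.330 × 0.6556^(2/3) × 0.00026^(1/2) = 2.495 m³/s

2.49 m³/s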